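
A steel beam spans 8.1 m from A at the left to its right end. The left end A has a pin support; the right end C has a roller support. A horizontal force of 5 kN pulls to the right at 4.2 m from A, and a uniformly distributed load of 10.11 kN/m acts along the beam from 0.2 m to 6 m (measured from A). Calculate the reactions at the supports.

A_x = -5.000 kN, A_y = 36.20 kN, C_y = 22.44 kN

Resultant of the distributed load: 10.11 × 5.8 = 58.638 kN at 3.1 m from A.
Moments about A: C_y·8.1 − (10.11·5.8)·3.1 = 0 → C_y = 181.7778/8.1 = 22.4417 ≈ 22.44 kN.
ΣF_y = 0: A_y + 22.4417 − 10.11·5.8 = 0 → A_y = 36.20 kN.
ΣF_x = 0: A_x + 5 = 0 → A_x = -5.000 kN.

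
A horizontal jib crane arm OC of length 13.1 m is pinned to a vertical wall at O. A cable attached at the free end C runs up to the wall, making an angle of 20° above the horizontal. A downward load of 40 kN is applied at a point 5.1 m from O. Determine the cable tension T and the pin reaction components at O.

ΣM about O: T·sin20°·13.1 − 40·5.1 = 0 → T = 204/(13.1·0.34202) = 45.531 ≈ 45.53 kN.
ΣF_x = 0: O_x − T·cos20° = 0 → O_x = 45.531 × 0.939693 = 42.79 kN.
ΣF_y = 0: O_y + T·sin20° − 40 = 0 → O_y = 40 − 45.531 × 0.34202 = 24.43 kN.

T = 45.53 kN, O_x = 42.79 kN, O_y = 24.43 kN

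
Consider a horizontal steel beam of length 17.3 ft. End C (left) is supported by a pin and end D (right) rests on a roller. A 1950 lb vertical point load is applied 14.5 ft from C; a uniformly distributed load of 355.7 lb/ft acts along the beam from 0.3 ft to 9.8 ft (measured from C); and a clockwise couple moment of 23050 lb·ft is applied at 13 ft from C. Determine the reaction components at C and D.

Resultant of the distributed load: 355.7 × 9.5 = 3379.15 lb at 5.05 ft from C.
Taking moments about C: D_y·17.3 − 1950·14.5 − (355.7·9.5)·5.05 − 23050 = 0 → D_y = 68389.7075/17.3 = 3953.16 ≈ 3953 lb.
ΣF_y = 0: C_y + 3953.16 − 1950 − 355.7·9.5 = 0 → C_y = 1376 lb.
ΣF_x = 0: no horizontal applied forces, so C_x = 0.

C_x = 0, C_y = 1376 lb, D_y = 3953 lb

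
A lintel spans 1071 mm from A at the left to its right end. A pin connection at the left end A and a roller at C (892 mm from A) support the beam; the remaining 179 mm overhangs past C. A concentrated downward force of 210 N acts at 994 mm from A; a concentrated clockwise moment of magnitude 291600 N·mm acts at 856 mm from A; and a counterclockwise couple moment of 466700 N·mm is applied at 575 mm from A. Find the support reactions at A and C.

A_x = 0, A_y = 172.3 N, C_y = 37.71 N

Moments about A: C_y·892 − 210·994 − 291600 + 466700 = 0 → C_y = 33640/892 = 37.713 ≈ 37.71 N.
ΣF_y = 0: A_y + 37.713 − 210 = 0 → A_y = 172.3 N.
ΣF_x = 0: no horizontal applied forces, so A_x = 0.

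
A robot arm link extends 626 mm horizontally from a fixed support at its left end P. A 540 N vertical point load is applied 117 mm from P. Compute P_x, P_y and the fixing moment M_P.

P_x = 0, P_y = 540.0 N, M_P = 63180 N·mm

ΣF_x = 0: P_x = 0.
ΣF_y = 0: P_y − 540 = 0 → P_y = 540.0 N.
ΣM about P: M_P − 540·117 = 0 → M_P = 63180 N·mm.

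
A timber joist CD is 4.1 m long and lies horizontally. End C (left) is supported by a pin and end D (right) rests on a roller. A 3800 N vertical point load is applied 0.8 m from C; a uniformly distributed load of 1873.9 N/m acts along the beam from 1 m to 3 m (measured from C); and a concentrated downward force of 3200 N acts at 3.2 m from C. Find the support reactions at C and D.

Resultant of the distributed load: 1873.9 × 2 = 3747.8 N at 2 m from C.
ΣM about C: D_y·4.1 − 3800·0.8 − (1873.9·2)·2 − 3200·3.2 = 0 → D_y = 20775.6/4.1 = 5067.22 ≈ 5067 N.
ΣF_y = 0: C_y + 5067.22 − 3800 − 1873.9·2 − 3200 = 0 → C_y = 5681 N.
ΣF_x = 0: no horizontal applied forces, so C_x = 0.

C_x = 0, C_y = 5681 N, D_y = 5067 N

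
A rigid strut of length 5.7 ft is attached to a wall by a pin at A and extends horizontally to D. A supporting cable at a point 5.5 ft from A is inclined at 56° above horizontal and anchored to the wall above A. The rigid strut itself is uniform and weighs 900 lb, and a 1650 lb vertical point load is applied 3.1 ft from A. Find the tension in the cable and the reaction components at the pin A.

T = 1684 lb, A_x = 941.9 lb, A_y = 1154 lb

ΣM about A: T·sin56°·5.5 − 900·2.85 − 1650·3.1 = 0 → T = 7680/(5.5·0.829038) = 1684.32 ≈ 1684 lb.
ΣF_x = 0: A_x − T·cos56° = 0 → A_x = 1684.32 × 0.559193 = 941.9 lb.
ΣF_y = 0: A_y + T·sin56° − 900 − 1650 = 0 → A_y = 2550 − 1684.32 × 0.829038 = 1154 lb.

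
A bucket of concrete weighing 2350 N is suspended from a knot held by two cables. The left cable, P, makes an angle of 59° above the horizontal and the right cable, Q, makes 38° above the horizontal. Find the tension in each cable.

ΣF_x = 0: −T_P·cos59° + T_Q·cos38° = 0 → T_Q = 0.653593·T_P.
ΣF_y = 0: T_P·sin59° + T_Q·sin38° = 2350.
Substitute: T_P·(0.857167 + 0.653593·0.615661) = 2350 → T_P = 1865.73 ≈ 1866 N.
Then T_Q = 0.653593 × 1865.73 = 1219 N.

T_P = 1866 N, T_Q = 1219 N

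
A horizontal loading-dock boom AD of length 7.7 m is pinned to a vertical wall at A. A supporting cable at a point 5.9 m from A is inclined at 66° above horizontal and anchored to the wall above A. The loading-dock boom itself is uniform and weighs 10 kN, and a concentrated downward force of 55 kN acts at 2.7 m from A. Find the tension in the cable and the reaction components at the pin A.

ΣM about A: T·sin66°·5.9 − 10·3.85 − 55·2.7 = 0 → T = 187/(5.9·0.913545) = 34.6944 ≈ 34.69 kN.
ΣF_x = 0: A_x − T·cos66° = 0 → A_x = 34.6944 × 0.406737 = 14.11 kN.
ΣF_y = 0: A_y + T·sin66° − 10 − 55 = 0 → A_y = 65 − 34.6944 × 0.913545 = 33.31 kN.

T = 34.69 kN, A_x = 14.11 kN, A_y = 33.31 kN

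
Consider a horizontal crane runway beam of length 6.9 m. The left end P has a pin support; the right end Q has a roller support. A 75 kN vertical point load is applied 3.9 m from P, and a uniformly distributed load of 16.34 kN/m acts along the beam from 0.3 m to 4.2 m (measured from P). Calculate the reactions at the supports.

P_x = 0, P_y = 75.55 kN, Q_y = 63.17 kN

Resultant of the distributed load: 16.34 × 3.9 = 63.726 kN at 2.25 m from P.
ΣM about P: Q_y·6.9 − 75·3.9 − (16.34·3.9)·2.25 = 0 → Q_y = 435.8835/6.9 = 63.1715 ≈ 63.17 kN.
ΣF_y = 0: P_y + 63.1715 − 75 − 16.34·3.9 = 0 → P_y = 75.55 kN.
ΣF_x = 0: no horizontal applied forces, so P_x = 0.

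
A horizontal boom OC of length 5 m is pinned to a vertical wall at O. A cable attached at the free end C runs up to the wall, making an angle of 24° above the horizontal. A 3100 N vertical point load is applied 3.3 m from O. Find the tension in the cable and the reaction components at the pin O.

ΣM about O: T·sin24°·5 − 3100·3.3 = 0 → T = 10230/(5·0.406737) = 5030.28 ≈ 5030 N.
ΣF_x = 0: O_x − T·cos24° = 0 → O_x = 5030.28 × 0.913545 = 4595 N.
ΣF_y = 0: O_y + T·sin24° − 3100 = 0 → O_y = 3100 − 5030.28 × 0.406737 = 1054 N.

T = 5030 N, O_x = 4595 N, O_y = 1054 N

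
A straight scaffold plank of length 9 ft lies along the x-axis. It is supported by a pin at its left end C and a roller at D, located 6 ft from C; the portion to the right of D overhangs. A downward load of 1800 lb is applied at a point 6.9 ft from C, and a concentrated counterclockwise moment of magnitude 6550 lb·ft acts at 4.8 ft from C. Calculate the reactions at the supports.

Moments about C: D_y·6 − 1800·6.9 + 6550 = 0 → D_y = 5870/6 = 978.333 ≈ 978.3 lb.
ΣF_y = 0: C_y + 978.333 − 1800 = 0 → C_y = 821.7 lb.
ΣF_x = 0: no horizontal applied forces, so C_x = 0.

C_x = 0, C_y = 821.7 lb, D_y = 978.3 lb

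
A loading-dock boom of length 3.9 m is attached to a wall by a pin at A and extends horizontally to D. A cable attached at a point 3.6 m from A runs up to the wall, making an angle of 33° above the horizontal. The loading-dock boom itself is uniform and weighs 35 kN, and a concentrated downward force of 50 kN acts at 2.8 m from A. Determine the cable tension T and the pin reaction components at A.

T = 106.2 kN, A_x = 89.08 kN, A_y = 27.15 kN

ΣM about A: T·sin33°·3.6 − 35·1.95 − 50·2.8 = 0 → T = 208.25/(3.6·0.544639) = 106.212 ≈ 106.2 kN.
ΣF_x = 0: A_x − T·cos33° = 0 → A_x = 106.212 × 0.838671 = 89.08 kN.
ΣF_y = 0: A_y + T·sin33° − 35 − 50 = 0 → A_y = 85 − 106.212 × 0.544639 = 27.15 kN.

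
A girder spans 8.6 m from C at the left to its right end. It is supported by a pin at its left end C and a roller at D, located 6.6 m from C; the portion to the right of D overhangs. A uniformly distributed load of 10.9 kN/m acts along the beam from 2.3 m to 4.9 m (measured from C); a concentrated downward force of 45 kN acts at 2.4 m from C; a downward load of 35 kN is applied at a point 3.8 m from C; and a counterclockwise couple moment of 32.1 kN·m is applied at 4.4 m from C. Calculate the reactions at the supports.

C_x = 0, C_y = 61.23 kN, D_y = 47.11 kN

Resultant of the distributed load: 10.9 × 2.6 = 28.34 kN at 3.6 m from C.
Taking moments about C: D_y·6.6 − (10.9·2.6)·3.6 − 45·2.4 − 35·3.8 + 32.1 = 0 → D_y = 310.924/6.6 = 47.1097 ≈ 47.11 kN.
ΣF_y = 0: C_y + 47.1097 − 10.9·2.6 − 45 − 35 = 0 → C_y = 61.23 kN.
ΣF_x = 0: no horizontal applied forces, so C_x = 0.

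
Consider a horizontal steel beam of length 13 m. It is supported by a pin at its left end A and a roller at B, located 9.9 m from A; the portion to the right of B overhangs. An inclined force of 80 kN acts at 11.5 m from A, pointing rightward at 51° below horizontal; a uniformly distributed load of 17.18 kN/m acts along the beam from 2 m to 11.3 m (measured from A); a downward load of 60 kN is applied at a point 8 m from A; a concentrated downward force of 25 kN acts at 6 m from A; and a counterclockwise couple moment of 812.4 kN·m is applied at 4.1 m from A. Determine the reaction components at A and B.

A_x = -50.35 kN, A_y = 145.8 kN, B_y = 161.1 kN

Resultant of the distributed load: 17.18 × 9.3 = 159.774 kN at 6.65 m from A.
ΣM about A: B_y·9.9 − 80·sin51°·11.5 − (17.18·9.3)·6.65 − 60·8 − 25·6 + 812.4 = 0 → B_y = 1595.07/9.9 = 161.118 ≈ 161.1 kN.
ΣF_y = 0: A_y + 161.118 − 80·sin51° − 17.18·9.3 − 60 − 25 = 0 → A_y = 145.8 kN.
ΣF_x = 0: A_x + 80·cos51° = 0 → A_x = -50.35 kN.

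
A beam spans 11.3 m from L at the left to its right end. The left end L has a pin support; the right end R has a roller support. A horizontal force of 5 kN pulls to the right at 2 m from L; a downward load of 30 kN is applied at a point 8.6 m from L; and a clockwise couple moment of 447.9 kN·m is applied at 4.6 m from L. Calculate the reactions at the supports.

L_x = -5.000 kN, L_y = -32.47 kN, R_y = 62.47 kN

Moments about L: R_y·11.3 − 30·8.6 − 447.9 = 0 → R_y = 705.9/11.3 = 62.469 ≈ 62.47 kN.
ΣF_y = 0: L_y + 62.469 − 30 = 0 → L_y = -32.47 kN.
ΣF_x = 0: L_x + 5 = 0 → L_x = -5.000 kN.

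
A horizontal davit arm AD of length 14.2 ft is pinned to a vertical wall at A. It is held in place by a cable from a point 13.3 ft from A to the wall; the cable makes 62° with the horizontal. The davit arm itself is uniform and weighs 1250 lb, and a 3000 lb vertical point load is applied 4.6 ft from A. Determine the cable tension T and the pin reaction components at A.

T = 1931 lb, A_x = 906.5 lb, A_y = 2545 lb

ΣM about A: T·sin62°·13.3 − 1250·7.1 − 3000·4.6 = 0 → T = 22675/(13.3·0.882948) = 1930.9 ≈ 1931 lb.
ΣF_x = 0: A_x − T·cos62° = 0 → A_x = 1930.9 × 0.469472 = 906.5 lb.
ΣF_y = 0: A_y + T·sin62° − 1250 − 3000 = 0 → A_y = 4250 − 1930.9 × 0.882948 = 2545 lb.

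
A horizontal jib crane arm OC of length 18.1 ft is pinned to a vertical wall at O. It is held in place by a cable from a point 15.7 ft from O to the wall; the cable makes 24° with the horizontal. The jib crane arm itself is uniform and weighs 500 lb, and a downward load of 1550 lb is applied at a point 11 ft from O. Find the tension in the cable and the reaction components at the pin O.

T = 3379 lb, O_x = 3087 lb, O_y = 675.8 lb

ΣM about O: T·sin24°·15.7 − 500·9.05 − 1550·11 = 0 → T = 21575/(15.7·0.406737) = 3378.61 ≈ 3379 lb.
ΣF_x = 0: O_x − T·cos24° = 0 → O_x = 3378.61 × 0.913545 = 3087 lb.
ΣF_y = 0: O_y + T·sin24° − 500 − 1550 = 0 → O_y = 2050 − 3378.61 × 0.406737 = 675.8 lb.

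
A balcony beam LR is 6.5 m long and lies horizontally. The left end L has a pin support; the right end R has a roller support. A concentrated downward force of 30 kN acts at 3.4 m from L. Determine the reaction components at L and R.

L_x = 0, L_y = 14.31 kN, R_y = 15.69 kN

ΣM about L: R_y·6.5 − 30·3.4 = 0 → R_y = 102/6.5 = 15.6923 ≈ 15.69 kN.
ΣF_y = 0: L_y + 15.6923 − 30 = 0 → L_y = 14.31 kN.
ΣF_x = 0: no horizontal applied forces, so L_x = 0.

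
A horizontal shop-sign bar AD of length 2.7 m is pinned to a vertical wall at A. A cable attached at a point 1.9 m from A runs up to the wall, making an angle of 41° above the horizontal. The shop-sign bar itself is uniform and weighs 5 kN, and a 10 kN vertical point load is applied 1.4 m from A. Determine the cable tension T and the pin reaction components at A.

T = 16.65 kN, A_x = 12.56 kN, A_y = 4.079 kN

ΣM about A: T·sin41°·1.9 − 5·1.35 − 10·1.4 = 0 → T = 20.75/(1.9·0.656059) = 16.6464 ≈ 16.65 kN.
ΣF_x = 0: A_x − T·cos41° = 0 → A_x = 16.6464 × 0.75471 = 12.56 kN.
ΣF_y = 0: A_y + T·sin41° − 5 − 10 = 0 → A_y = 15 − 16.6464 × 0.656059 = 4.079 kN.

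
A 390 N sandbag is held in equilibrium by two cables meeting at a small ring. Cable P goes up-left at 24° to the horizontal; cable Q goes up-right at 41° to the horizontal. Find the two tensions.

ΣF_x = 0: −T_P·cos24° + T_Q·cos41° = 0 → T_Q = 1.21046·T_P.
ΣF_y = 0: T_P·sin24° + T_Q·sin41° = 390.
Substitute: T_P·(0.406737 + 1.21046·0.656059) = 390 → T_P = 324.764 ≈ 324.8 N.
Then T_Q = 1.21046 × 324.764 = 393.1 N.

T_P = 324.8 N, T_Q = 393.1 N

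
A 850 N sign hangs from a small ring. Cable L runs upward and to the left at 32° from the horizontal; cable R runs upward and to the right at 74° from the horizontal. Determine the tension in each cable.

T_L = 243.7 N, T_R = 749.9 N

ΣF_x = 0: −T_L·cos32° + T_R·cos74° = 0 → T_R = 3.07668·T_L.
ΣF_y = 0: T_L·sin32° + T_R·sin74° = 850.
Substitute: T_L·(0.529919 + 3.07668·0.961262) = 850 → T_L = 243.734 ≈ 243.7 N.
Then T_R = 3.07668 × 243.734 = 749.9 N.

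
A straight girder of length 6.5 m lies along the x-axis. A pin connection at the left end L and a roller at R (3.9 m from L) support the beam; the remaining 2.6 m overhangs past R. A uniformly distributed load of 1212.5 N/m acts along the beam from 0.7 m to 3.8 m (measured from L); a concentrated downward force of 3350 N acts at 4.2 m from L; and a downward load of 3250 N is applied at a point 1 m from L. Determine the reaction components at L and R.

Resultant of the distributed load: 1212.5 × 3.1 = 3758.75 N at 2.25 m from L.
ΣM about L: R_y·3.9 − (1212.5·3.1)·2.25 − 3350·4.2 − 3250·1 = 0 → R_y = 25777.1875/3.9 = 6609.54 ≈ 6610 N.
ΣF_y = 0: L_y + 6609.54 − 1212.5·3.1 − 3350 − 3250 = 0 → L_y = 3749 N.
ΣF_x = 0: no horizontal applied forces, so L_x = 0.

L_x = 0, L_y = 3749 N, R_y = 6610 N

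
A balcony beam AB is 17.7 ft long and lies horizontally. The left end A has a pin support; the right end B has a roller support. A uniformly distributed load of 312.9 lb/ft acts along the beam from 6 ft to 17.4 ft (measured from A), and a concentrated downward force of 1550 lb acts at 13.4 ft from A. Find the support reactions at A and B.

A_x = 0, A_y = 1586 lb, B_y = 3531 lb

Resultant of the distributed load: 312.9 × 11.4 = 3567.06 lb at 11.7 ft from A.
ΣM about A: B_y·17.7 − (312.9·11.4)·11.7 − 1550·13.4 = 0 → B_y = 62504.602/17.7 = 3531.33 ≈ 3531 lb.
ΣF_y = 0: A_y + 3531.33 − 312.9·11.4 − 1550 = 0 → A_y = 1586 lb.
ΣF_x = 0: no horizontal applied forces, so A_x = 0.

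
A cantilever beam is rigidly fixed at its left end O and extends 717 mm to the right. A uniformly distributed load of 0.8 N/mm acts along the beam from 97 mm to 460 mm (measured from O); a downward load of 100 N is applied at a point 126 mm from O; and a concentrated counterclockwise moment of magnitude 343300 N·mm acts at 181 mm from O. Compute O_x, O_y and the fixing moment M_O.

O_x = 0, O_y = 390.4 N, M_O = -249800 N·mm

Resultant of the distributed load: 0.8 × 363 = 290.4 N at 278.5 mm from O.
ΣF_x = 0: O_x = 0.
ΣF_y = 0: O_y − 0.8·363 − 100 = 0 → O_y = 390.4 N.
ΣM about O: M_O − (0.8·363)·278.5 − 100·126 + 343300 = 0 → M_O = -249800 N·mm.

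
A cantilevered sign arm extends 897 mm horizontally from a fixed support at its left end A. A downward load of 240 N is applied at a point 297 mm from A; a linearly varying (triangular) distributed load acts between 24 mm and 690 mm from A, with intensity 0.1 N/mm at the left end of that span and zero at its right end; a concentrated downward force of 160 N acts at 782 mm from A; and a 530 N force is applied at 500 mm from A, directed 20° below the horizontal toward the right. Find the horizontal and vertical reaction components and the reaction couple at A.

Resultant of the triangular load: ½ × 0.1 × 666 = 33.3 N, acting at 246 mm from A (one-third of the span from the peak).
ΣF_x = 0: A_x + 530·cos20° = 0 → A_x = -498.0 N.
ΣF_y = 0: A_y − 240 − ½·0.1·666 − 160 − 530·sin20° = 0 → A_y = 614.6 N.
ΣM about A: M_A − 240·297 − (½·0.1·666)·246 − 160·782 − 530·sin20°·500 = 0 → M_A = 295200 N·mm.

A_x = -498.0 N, A_y = 614.6 N, M_A = 295200 N·mm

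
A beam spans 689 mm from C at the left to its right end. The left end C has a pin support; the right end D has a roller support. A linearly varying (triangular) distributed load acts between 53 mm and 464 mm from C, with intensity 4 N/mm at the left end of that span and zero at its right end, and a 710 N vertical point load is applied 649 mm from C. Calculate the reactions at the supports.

Resultant of the triangular load: ½ × 4 × 411 = 822 N, acting at 190 mm from C (one-third of the span from the peak).
Moments about C: D_y·689 − (½·4·411)·190 − 710·649 = 0 → D_y = 616970/689 = 895.457 ≈ 895.5 N.
ΣF_y = 0: C_y + 895.457 − ½·4·411 − 710 = 0 → C_y = 636.5 N.
ΣF_x = 0: no horizontal applied forces, so C_x = 0.

C_x = 0, C_y = 636.5 N, D_y = 895.5 N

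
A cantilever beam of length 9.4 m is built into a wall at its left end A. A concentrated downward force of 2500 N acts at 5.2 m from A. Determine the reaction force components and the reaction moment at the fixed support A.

ΣF_x = 0: A_x = 0.
ΣF_y = 0: A_y − 2500 = 0 → A_y = 2500 N.
ΣM about A: M_A − 2500·5.2 = 0 → M_A = 13000 N·m.

A_x = 0, A_y = 2500 N, M_A = 13000 N·m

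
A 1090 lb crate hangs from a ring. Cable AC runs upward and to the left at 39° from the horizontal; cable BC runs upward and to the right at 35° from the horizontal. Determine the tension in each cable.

T_AC = 928.9 lb, T_BC = 881.2 lb

ΣF_x = 0: −T_AC·cos39° + T_BC·cos35° = 0 → T_BC = 0.94872·T_AC.
ΣF_y = 0: T_AC·sin39° + T_BC·sin35° = 1090.
Substitute: T_AC·(0.62932 + 0.94872·0.573576) = 1090 → T_AC = 928.859 ≈ 928.9 lb.
Then T_BC = 0.94872 × 928.859 = 881.2 lb.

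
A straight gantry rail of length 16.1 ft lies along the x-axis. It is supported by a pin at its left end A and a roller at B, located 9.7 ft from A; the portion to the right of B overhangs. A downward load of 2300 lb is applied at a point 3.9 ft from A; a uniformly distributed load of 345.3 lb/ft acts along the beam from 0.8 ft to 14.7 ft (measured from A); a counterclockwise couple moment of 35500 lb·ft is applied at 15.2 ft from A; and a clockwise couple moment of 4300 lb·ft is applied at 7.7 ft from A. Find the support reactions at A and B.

A_x = 0, A_y = 5557 lb, B_y = 1543 lb

Resultant of the distributed load: 345.3 × 13.9 = 4799.67 lb at 7.75 ft from A.
ΣM about A: B_y·9.7 − 2300·3.9 − (345.3·13.9)·7.75 + 35500 − 4300 = 0 → B_y = 14967.4425/9.7 = 1543.04 ≈ 1543 lb.
ΣF_y = 0: A_y + 1543.04 − 2300 − 345.3·13.9 = 0 → A_y = 5557 lb.
ΣF_x = 0: no horizontal applied forces, so A_x = 0.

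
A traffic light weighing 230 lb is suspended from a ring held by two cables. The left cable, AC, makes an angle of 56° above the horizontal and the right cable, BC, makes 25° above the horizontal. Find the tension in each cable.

ΣF_x = 0: −T_AC·cos56° + T_BC·cos25° = 0 → T_BC = 0.617001·T_AC.
ΣF_y = 0: T_AC·sin56° + T_BC·sin25° = 230.
Substitute: T_AC·(0.829038 + 0.617001·0.422618) = 230 → T_AC = 211.049 ≈ 211.0 lb.
Then T_BC = 0.617001 × 211.049 = 130.2 lb.

T_AC = 211.0 lb, T_BC = 130.2 lb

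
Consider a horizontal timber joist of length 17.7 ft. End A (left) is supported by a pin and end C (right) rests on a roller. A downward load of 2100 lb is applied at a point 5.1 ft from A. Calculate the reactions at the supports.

A_x = 0, A_y = 1495 lb, C_y = 605.1 lb

Moments about A: C_y·17.7 − 2100·5.1 = 0 → C_y = 10710/17.7 = 605.085 ≈ 605.1 lb.
ΣF_y = 0: A_y + 605.085 − 2100 = 0 → A_y = 1495 lb.
ΣF_x = 0: no horizontal applied forces, so A_x = 0.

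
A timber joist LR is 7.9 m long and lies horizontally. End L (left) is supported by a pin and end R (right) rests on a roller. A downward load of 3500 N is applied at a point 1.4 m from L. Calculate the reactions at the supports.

Taking moments about L: R_y·7.9 − 3500·1.4 = 0 → R_y = 4900/7.9 = 620.253 ≈ 620.3 N.
ΣF_y = 0: L_y + 620.253 − 3500 = 0 → L_y = 2880 N.
ΣF_x = 0: no horizontal applied forces, so L_x = 0.

L_x = 0, L_y = 2880 N, R_y = 620.3 N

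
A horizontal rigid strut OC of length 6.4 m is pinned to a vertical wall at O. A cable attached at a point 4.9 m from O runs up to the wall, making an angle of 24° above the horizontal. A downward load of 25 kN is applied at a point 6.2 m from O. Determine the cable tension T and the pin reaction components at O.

T = 77.77 kN, O_x = 71.05 kN, O_y = -6.633 kN

ΣM about O: T·sin24°·4.9 − 25·6.2 = 0 → T = 155/(4.9·0.406737) = 77.7718 ≈ 77.77 kN.
ΣF_x = 0: O_x − T·cos24° = 0 → O_x = 77.7718 × 0.913545 = 71.05 kN.
ΣF_y = 0: O_y + T·sin24° − 25 = 0 → O_y = 25 − 77.7718 × 0.406737 = -6.633 kN.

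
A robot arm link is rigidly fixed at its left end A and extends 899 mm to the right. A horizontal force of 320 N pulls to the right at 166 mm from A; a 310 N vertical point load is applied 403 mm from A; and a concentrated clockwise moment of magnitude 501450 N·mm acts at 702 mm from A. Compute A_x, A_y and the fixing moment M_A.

ΣF_x = 0: A_x + 320 = 0 → A_x = -320.0 N.
ΣF_y = 0: A_y − 310 = 0 → A_y = 310.0 N.
ΣM about A: M_A − 310·403 − 501450 = 0 → M_A = 626400 N·mm.

A_x = -320.0 N, A_y = 310.0 N, M_A = 626400 N·mm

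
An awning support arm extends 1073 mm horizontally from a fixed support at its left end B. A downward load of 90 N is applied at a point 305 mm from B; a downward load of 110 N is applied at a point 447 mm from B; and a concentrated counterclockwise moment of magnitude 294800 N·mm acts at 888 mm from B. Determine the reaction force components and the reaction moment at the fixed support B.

B_x = 0, B_y = 200.0 N, M_B = -218200 N·mm

ΣF_x = 0: B_x = 0.
ΣF_y = 0: B_y − 90 − 110 = 0 → B_y = 200.0 N.
ΣM about B: M_B − 90·305 − 110·447 + 294800 = 0 → M_B = -218200 N·mm.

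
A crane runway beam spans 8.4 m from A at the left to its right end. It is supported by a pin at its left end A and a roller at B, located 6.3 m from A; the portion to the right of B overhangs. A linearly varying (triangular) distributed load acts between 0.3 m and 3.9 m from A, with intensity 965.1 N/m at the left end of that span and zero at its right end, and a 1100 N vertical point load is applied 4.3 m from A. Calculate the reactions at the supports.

A_x = 0, A_y = 1673 N, B_y = 1164 N

Resultant of the triangular load: ½ × 965.1 × 3.6 = 1737.18 N, acting at 1.5 m from A (one-third of the span from the peak).
Taking moments about A: B_y·6.3 − (½·965.1·3.6)·1.5 − 1100·4.3 = 0 → B_y = 7335.77/6.3 = 1164.41 ≈ 1164 N.
ΣF_y = 0: A_y + 1164.41 − ½·965.1·3.6 − 1100 = 0 → A_y = 1673 N.
ΣF_x = 0: no horizontal applied forces, so A_x = 0.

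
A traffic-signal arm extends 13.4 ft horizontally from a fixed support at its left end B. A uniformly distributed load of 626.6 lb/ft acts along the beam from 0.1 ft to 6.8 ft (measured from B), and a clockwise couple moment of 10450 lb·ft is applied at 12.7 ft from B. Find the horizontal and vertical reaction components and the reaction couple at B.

Resultant of the distributed load: 626.6 × 6.7 = 4198.22 lb at 3.45 ft from B.
ΣF_x = 0: B_x = 0.
ΣF_y = 0: B_y − 626.6·6.7 = 0 → B_y = 4198 lb.
ΣM about B: M_B − (626.6·6.7)·3.45 − 10450 = 0 → M_B = 24930 lb·ft.

B_x = 0, B_y = 4198 lb, M_B = 24930 lb·ft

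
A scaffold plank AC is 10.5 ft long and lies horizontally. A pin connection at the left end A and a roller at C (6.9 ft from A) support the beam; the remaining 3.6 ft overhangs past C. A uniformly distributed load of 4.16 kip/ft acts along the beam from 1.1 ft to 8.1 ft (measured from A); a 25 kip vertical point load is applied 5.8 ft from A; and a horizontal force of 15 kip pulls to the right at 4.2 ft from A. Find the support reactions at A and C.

Resultant of the distributed load: 4.16 × 7 = 29.12 kip at 4.6 ft from A.
Moments about A: C_y·6.9 − (4.16·7)·4.6 − 25·5.8 = 0 → C_y = 278.952/6.9 = 40.4278 ≈ 40.43 kip.
ΣF_y = 0: A_y + 40.4278 − 4.16·7 − 25 = 0 → A_y = 13.69 kip.
ΣF_x = 0: A_x + 15 = 0 → A_x = -15.00 kip.

A_x = -15.00 kip, A_y = 13.69 kip, C_y = 40.43 kip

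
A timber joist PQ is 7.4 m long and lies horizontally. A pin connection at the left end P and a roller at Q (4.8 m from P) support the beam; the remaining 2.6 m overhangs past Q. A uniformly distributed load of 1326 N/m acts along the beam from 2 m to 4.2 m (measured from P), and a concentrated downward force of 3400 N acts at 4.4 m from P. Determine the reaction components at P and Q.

P_x = 0, P_y = 1317 N, Q_y = 5001 N

Resultant of the distributed load: 1326 × 2.2 = 2917.2 N at 3.1 m from P.
ΣM about P: Q_y·4.8 − (1326·2.2)·3.1 − 3400·4.4 = 0 → Q_y = 24003.32/4.8 = 5000.69 ≈ 5001 N.
ΣF_y = 0: P_y + 5000.69 − 1326·2.2 − 3400 = 0 → P_y = 1317 N.
ΣF_x = 0: no horizontal applied forces, so P_x = 0.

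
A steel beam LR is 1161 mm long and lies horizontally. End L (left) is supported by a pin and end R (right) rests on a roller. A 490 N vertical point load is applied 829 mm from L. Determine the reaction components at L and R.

ΣM about L: R_y·1161 − 490·829 = 0 → R_y = 406210/1161 = 349.879 ≈ 349.9 N.
ΣF_y = 0: L_y + 349.879 − 490 = 0 → L_y = 140.1 N.
ΣF_x = 0: no horizontal applied forces, so L_x = 0.

L_x = 0, L_y = 140.1 N, R_y = 349.9 N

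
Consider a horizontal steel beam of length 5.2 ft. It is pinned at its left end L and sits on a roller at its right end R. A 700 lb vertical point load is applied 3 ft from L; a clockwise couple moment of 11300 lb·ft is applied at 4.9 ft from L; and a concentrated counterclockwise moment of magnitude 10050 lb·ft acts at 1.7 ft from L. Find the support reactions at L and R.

ΣM about L: R_y·5.2 − 700·3 − 11300 + 10050 = 0 → R_y = 3350/5.2 = 644.231 ≈ 644.2 lb.
ΣF_y = 0: L_y + 644.231 − 700 = 0 → L_y = 55.77 lb.
ΣF_x = 0: no horizontal applied forces, so L_x = 0.

L_x = 0, L_y = 55.77 lb, R_y = 644.2 lb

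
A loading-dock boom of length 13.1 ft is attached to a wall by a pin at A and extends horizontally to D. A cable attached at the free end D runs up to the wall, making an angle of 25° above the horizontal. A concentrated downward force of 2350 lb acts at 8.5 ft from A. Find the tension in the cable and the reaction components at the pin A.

ΣM about A: T·sin25°·13.1 − 2350·8.5 = 0 → T = 19975/(13.1·0.422618) = 3608.01 ≈ 3608 lb.
ΣF_x = 0: A_x − T·cos25° = 0 → A_x = 3608.01 × 0.906308 = 3270 lb.
ΣF_y = 0: A_y + T·sin25° − 2350 = 0 → A_y = 2350 − 3608.01 × 0.422618 = 825.2 lb.

T = 3608 lb, A_x = 3270 lb, A_y = 825.2 lb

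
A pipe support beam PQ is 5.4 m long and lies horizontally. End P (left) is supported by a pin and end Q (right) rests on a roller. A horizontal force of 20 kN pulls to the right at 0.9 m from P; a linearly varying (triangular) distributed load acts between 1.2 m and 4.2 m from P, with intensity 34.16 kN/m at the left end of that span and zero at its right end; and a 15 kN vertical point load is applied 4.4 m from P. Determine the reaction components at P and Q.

P_x = -20.00 kN, P_y = 33.14 kN, Q_y = 33.10 kN

Resultant of the triangular load: ½ × 34.16 × 3 = 51.24 kN, acting at 2.2 m from P (one-third of the span from the peak).
Moments about P: Q_y·5.4 − (½·34.16·3)·2.2 − 15·4.4 = 0 → Q_y = 178.728/5.4 = 33.0978 ≈ 33.10 kN.
ΣF_y = 0: P_y + 33.0978 − ½·34.16·3 − 15 = 0 → P_y = 33.14 kN.
ΣF_x = 0: P_x + 20 = 0 → P_x = -20.00 kN.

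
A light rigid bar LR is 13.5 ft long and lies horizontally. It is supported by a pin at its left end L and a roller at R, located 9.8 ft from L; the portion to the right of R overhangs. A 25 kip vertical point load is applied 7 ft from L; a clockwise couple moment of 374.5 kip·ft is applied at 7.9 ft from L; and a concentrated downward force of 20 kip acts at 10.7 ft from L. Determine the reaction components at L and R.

Taking moments about L: R_y·9.8 − 25·7 − 374.5 − 20·10.7 = 0 → R_y = 763.5/9.8 = 77.9082 ≈ 77.91 kip.
ΣF_y = 0: L_y + 77.9082 − 25 − 20 = 0 → L_y = -32.91 kip.
ΣF_x = 0: no horizontal applied forces, so L_x = 0.

L_x = 0, L_y = -32.91 kip, R_y = 77.91 kip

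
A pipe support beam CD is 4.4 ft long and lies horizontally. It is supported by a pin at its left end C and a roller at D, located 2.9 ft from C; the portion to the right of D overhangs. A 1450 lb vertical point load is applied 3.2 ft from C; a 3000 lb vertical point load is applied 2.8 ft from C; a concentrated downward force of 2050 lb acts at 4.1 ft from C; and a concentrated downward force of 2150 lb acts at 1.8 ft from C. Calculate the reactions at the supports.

ΣM about C: D_y·2.9 − 1450·3.2 − 3000·2.8 − 2050·4.1 − 2150·1.8 = 0 → D_y = 25315/2.9 = 8729.31 ≈ 8729 lb.
ΣF_y = 0: C_y + 8729.31 − 1450 − 3000 − 2050 − 2150 = 0 → C_y = -79.31 lb.
ΣF_x = 0: no horizontal applied forces, so C_x = 0.

C_x = 0, C_y = -79.31 lb, D_y = 8729 lb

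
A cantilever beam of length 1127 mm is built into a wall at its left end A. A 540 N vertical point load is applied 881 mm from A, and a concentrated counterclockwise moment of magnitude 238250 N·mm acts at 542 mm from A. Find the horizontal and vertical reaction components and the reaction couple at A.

ΣF_x = 0: A_x = 0.
ΣF_y = 0: A_y − 540 = 0 → A_y = 540.0 N.
ΣM about A: M_A − 540·881 + 238250 = 0 → M_A = 237500 N·mm.

A_x = 0, A_y = 540.0 N, M_A = 237500 N·mm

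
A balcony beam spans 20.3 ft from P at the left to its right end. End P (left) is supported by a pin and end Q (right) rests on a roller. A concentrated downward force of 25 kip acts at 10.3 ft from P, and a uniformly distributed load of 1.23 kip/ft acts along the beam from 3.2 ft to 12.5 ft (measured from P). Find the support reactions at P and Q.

Resultant of the distributed load: 1.23 × 9.3 = 11.439 kip at 7.85 ft from P.
ΣM about P: Q_y·20.3 − 25·10.3 − (1.23·9.3)·7.85 = 0 → Q_y = 347.29615/20.3 = 17.1082 ≈ 17.11 kip.
ΣF_y = 0: P_y + 17.1082 − 25 − 1.23·9.3 = 0 → P_y = 19.33 kip.
ΣF_x = 0: no horizontal applied forces, so P_x = 0.

P_x = 0, P_y = 19.33 kip, Q_y = 17.11 kip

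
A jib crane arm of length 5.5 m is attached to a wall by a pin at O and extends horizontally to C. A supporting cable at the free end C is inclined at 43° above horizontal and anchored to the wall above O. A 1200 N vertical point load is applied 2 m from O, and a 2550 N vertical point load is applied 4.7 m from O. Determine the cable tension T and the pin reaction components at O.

T = 3835 N, O_x = 2805 N, O_y = 1135 N

ΣM about O: T·sin43°·5.5 − 1200·2 − 2550·4.7 = 0 → T = 14385/(5.5·0.681998) = 3834.99 ≈ 3835 N.
ΣF_x = 0: O_x − T·cos43° = 0 → O_x = 3834.99 × 0.731354 = 2805 N.
ΣF_y = 0: O_y + T·sin43° − 1200 − 2550 = 0 → O_y = 3750 − 3834.99 × 0.681998 = 1135 N.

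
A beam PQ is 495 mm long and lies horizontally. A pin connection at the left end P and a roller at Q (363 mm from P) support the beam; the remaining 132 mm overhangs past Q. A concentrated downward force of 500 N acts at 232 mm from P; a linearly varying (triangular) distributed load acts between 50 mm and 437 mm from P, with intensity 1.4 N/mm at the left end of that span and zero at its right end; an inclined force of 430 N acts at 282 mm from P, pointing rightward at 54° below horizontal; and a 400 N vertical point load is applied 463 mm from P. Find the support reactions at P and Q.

Resultant of the triangular load: ½ × 1.4 × 387 = 270.9 N, acting at 179 mm from P (one-third of the span from the peak).
ΣM about P: Q_y·363 − 500·232 − (½·1.4·387)·179 − 430·sin54°·282 − 400·463 = 0 → Q_y = 447793/363 = 1233.59 ≈ 1234 N.
ΣF_y = 0: P_y + 1233.59 − 500 − ½·1.4·387 − 430·sin54° − 400 = 0 → P_y = 285.2 N.
ΣF_x = 0: P_x + 430·cos54° = 0 → P_x = -252.7 N.

P_x = -252.7 N, P_y = 285.2 N, Q_y = 1234 N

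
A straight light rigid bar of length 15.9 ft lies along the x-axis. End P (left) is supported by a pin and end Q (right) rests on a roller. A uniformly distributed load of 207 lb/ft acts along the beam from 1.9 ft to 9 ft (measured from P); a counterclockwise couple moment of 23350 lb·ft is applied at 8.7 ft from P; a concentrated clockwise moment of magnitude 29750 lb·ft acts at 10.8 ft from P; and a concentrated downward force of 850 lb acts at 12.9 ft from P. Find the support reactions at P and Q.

P_x = 0, P_y = 723.8 lb, Q_y = 1596 lb

Resultant of the distributed load: 207 × 7.1 = 1469.7 lb at 5.45 ft from P.
Taking moments about P: Q_y·15.9 − (207·7.1)·5.45 + 23350 − 29750 − 850·12.9 = 0 → Q_y = 25374.865/15.9 = 1595.9 ≈ 1596 lb.
ΣF_y = 0: P_y + 1595.9 − 207·7.1 − 850 = 0 → P_y = 723.8 lb.
ΣF_x = 0: no horizontal applied forces, so P_x = 0.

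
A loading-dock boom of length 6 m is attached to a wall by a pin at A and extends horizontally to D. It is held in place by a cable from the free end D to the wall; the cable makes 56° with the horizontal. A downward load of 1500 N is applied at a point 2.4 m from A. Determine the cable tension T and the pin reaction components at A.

T = 723.7 N, A_x = 404.7 N, A_y = 900.0 N

ΣM about A: T·sin56°·6 − 1500·2.4 = 0 → T = 3600/(6·0.829038) = 723.73 ≈ 723.7 N.
ΣF_x = 0: A_x − T·cos56° = 0 → A_x = 723.73 × 0.559193 = 404.7 N.
ΣF_y = 0: A_y + T·sin56° − 1500 = 0 → A_y = 1500 − 723.73 × 0.829038 = 900.0 N.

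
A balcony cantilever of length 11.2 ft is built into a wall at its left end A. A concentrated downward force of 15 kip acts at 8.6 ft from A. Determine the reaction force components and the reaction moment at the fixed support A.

ΣF_x = 0: A_x = 0.
ΣF_y = 0: A_y − 15 = 0 → A_y = 15.00 kip.
ΣM about A: M_A − 15·8.6 = 0 → M_A = 129.0 kip·ft.

A_x = 0, A_y = 15.00 kip, M_A = 129.0 kip·ft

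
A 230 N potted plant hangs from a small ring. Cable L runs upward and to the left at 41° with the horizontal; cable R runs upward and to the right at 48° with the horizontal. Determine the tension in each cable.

ΣF_x = 0: −T_L·cos41° + T_R·cos48° = 0 → T_R = 1.1279·T_L.
ΣF_y = 0: T_L·sin41° + T_R·sin48° = 230.
Substitute: T_L·(0.656059 + 1.1279·0.743145) = 230 → T_L = 153.923 ≈ 153.9 N.
Then T_R = 1.1279 × 153.923 = 173.6 N.

T_L = 153.9 N, T_R = 173.6 N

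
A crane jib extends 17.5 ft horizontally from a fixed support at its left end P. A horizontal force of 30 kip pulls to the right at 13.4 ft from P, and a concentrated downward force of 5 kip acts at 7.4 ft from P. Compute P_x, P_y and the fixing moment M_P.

ΣF_x = 0: P_x + 30 = 0 → P_x = -30.00 kip.
ΣF_y = 0: P_y − 5 = 0 → P_y = 5.000 kip.
ΣM about P: M_P − 5·7.4 = 0 → M_P = 37.00 kip·ft.

P_x = -30.00 kip, P_y = 5.000 kip, M_P = 37.00 kip·ft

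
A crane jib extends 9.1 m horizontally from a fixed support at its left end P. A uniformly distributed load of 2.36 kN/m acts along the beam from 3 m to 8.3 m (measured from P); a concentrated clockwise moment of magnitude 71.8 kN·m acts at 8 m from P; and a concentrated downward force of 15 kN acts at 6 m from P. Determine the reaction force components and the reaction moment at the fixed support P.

Resultant of the distributed load: 2.36 × 5.3 = 12.508 kN at 5.65 m from P.
ΣF_x = 0: P_x = 0.
ΣF_y = 0: P_y − 2.36·5.3 − 15 = 0 → P_y = 27.51 kN.
ΣM about P: M_P − (2.36·5.3)·5.65 − 71.8 − 15·6 = 0 → M_P = 232.5 kN·m.

P_x = 0, P_y = 27.51 kN, M_P = 232.5 kN·m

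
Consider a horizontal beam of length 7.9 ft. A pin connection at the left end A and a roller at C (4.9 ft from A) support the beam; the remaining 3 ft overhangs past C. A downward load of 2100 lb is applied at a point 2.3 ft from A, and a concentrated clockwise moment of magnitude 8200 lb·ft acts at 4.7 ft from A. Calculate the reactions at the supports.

Moments about A: C_y·4.9 − 2100·2.3 − 8200 = 0 → C_y = 13030/4.9 = 2659.18 ≈ 2659 lb.
ΣF_y = 0: A_y + 2659.18 − 2100 = 0 → A_y = -559.2 lb.
ΣF_x = 0: no horizontal applied forces, so A_x = 0.

A_x = 0, A_y = -559.2 lb, C_y = 2659 lb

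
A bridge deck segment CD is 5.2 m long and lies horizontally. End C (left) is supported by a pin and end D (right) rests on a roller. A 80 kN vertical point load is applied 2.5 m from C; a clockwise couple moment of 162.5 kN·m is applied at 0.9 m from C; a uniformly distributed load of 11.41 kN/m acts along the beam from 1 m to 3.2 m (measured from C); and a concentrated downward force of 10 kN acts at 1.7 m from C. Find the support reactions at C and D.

Resultant of the distributed load: 11.41 × 2.2 = 25.102 kN at 2.1 m from C.
Moments about C: D_y·5.2 − 80·2.5 − 162.5 − (11.41·2.2)·2.1 − 10·1.7 = 0 → D_y = 432.2142/5.2 = 83.1181 ≈ 83.12 kN.
ΣF_y = 0: C_y + 83.1181 − 80 − 11.41·2.2 − 10 = 0 → C_y = 31.98 kN.
ΣF_x = 0: no horizontal applied forces, so C_x = 0.

C_x = 0, C_y = 31.98 kN, D_y = 83.12 kN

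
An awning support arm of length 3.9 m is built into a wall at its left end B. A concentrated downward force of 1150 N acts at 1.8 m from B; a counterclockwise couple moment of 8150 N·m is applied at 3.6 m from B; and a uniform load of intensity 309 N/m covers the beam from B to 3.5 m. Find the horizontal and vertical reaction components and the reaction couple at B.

B_x = 0, B_y = 2232 N, M_B = -4187 N·m

Resultant of the distributed load: 309 × 3.5 = 1081.5 N at 1.75 m from B.
ΣF_x = 0: B_x = 0.
ΣF_y = 0: B_y − 1150 − 309·3.5 = 0 → B_y = 2232 N.
ΣM about B: M_B − 1150·1.8 + 8150 − (309·3.5)·1.75 = 0 → M_B = -4187 N·m.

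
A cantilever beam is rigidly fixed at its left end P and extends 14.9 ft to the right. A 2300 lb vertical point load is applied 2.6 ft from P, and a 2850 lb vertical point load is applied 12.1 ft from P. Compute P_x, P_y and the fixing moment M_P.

P_x = 0, P_y = 5150 lb, M_P = 40460 lb·ft

ΣF_x = 0: P_x = 0.
ΣF_y = 0: P_y − 2300 − 2850 = 0 → P_y = 5150 lb.
ΣM about P: M_P − 2300·2.6 − 2850·12.1 = 0 → M_P = 40460 lb·ft.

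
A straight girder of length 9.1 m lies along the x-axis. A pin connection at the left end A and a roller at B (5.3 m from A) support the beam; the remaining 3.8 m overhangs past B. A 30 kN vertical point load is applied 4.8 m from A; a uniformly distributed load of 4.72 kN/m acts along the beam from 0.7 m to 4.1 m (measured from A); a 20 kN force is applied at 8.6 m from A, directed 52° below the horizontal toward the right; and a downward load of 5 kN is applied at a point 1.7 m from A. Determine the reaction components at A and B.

Resultant of the distributed load: 4.72 × 3.4 = 16.048 kN at 2.4 m from A.
Moments about A: B_y·5.3 − 30·4.8 − (4.72·3.4)·2.4 − 20·sin52°·8.6 − 5·1.7 = 0 → B_y = 326.553/5.3 = 61.6138 ≈ 61.61 kN.
ΣF_y = 0: A_y + 61.6138 − 30 − 4.72·3.4 − 20·sin52° − 5 = 0 → A_y = 5.194 kN.
ΣF_x = 0: A_x + 20·cos52° = 0 → A_x = -12.31 kN.

A_x = -12.31 kN, A_y = 5.194 kN, B_y = 61.61 kN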